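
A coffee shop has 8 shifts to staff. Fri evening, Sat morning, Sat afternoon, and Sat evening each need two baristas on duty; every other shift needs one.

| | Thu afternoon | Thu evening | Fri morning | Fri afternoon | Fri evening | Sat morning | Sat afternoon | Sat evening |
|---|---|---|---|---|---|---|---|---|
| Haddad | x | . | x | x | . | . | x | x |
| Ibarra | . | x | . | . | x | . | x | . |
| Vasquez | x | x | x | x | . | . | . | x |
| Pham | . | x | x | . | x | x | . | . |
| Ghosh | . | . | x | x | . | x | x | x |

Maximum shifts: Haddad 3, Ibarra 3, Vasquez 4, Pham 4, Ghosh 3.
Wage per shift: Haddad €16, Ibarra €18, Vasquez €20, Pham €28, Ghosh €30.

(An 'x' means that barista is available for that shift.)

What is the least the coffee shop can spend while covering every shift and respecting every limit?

€248

Fri evening can only be covered by Ibarra and Pham, so that assignment is forced.
Sat morning can only be covered by Pham and Ghosh, so that assignment is forced.
Picking the cheapest available barista for each shift independently would cost €240, but that ignores the shift limits.
An optimal schedule: Thu afternoon→Haddad, Thu evening→Ibarra, Fri morning→Vasquez, Fri afternoon→Vasquez, Fri evening→Ibarra+Pham, Sat morning→Pham+Ghosh, Sat afternoon→Haddad+Ibarra, Sat evening→Haddad+Vasquez.
Total: 16 + 18 + 20 + 20 + 18 + 28 + 28 + 30 + 16 + 18 + 16 + 20 = €248.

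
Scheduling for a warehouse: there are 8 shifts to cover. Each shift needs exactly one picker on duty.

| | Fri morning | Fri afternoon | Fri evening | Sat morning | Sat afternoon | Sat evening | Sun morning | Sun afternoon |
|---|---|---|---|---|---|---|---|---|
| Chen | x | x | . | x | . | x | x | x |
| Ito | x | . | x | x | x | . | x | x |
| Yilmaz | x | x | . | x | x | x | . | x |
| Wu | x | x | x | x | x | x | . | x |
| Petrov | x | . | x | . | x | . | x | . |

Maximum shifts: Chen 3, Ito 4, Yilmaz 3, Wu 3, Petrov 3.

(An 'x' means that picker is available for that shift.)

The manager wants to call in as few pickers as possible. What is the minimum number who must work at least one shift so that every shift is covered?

3

8 slots to fill and no one can take more than 4, so at least ⌈8/4⌉ = 2 pickers are needed.
Any 2 pickers together have capacity at most 4+3 = 7 < 8 slots, so 2 can never suffice.
Chen, Ito, and Yilmaz alone can cover everything: Fri morning→Ito, Fri afternoon→Chen, Fri evening→Ito, Sat morning→Ito, Sat afternoon→Ito, Sat evening→Chen, Sun morning→Chen, Sun afternoon→Yilmaz.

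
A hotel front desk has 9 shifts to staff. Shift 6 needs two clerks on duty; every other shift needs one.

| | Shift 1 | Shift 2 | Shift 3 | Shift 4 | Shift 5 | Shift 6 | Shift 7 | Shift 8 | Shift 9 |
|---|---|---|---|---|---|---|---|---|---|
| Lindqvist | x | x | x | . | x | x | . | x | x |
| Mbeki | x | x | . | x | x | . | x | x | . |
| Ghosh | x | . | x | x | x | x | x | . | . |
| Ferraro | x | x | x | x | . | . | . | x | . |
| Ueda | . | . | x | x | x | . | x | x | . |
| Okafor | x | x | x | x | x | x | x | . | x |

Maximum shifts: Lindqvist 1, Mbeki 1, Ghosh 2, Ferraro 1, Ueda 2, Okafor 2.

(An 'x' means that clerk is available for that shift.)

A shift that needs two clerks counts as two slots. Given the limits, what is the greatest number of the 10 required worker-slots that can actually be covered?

9

Total capacity across all clerks is 1+1+2+1+2+2 = 9, and 10 slots are needed, so at most 9 can be filled.
An assignment achieving 9: Shift 1→Okafor, Shift 2→Mbeki, Shift 3→Ueda, Shift 4→Ueda, Shift 6→Ghosh+Okafor, Shift 7→Ghosh, Shift 8→Ferraro, Shift 9→Lindqvist.
Loads: Lindqvist 1/1, Mbeki 1/1, Ghosh 2/2, Ferraro 1/1, Ueda 2/2, Okafor 2/2.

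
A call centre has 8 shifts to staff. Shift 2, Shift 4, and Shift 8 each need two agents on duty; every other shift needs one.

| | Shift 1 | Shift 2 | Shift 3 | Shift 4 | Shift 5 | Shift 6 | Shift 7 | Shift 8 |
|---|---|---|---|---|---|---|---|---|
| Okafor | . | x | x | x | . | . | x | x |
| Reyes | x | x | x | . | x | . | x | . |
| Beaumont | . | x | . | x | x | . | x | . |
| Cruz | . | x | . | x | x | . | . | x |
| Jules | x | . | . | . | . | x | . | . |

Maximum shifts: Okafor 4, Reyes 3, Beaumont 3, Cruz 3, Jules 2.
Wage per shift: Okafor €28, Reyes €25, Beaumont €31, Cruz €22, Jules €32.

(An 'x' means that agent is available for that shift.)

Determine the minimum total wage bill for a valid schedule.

Shift 6 can only be covered by Jules, so that assignment is forced.
Shift 8 can only be covered by Okafor and Cruz, so that assignment is forced.
Picking the cheapest available agent for each shift independently would cost €276, but that ignores the shift limits.
An optimal schedule: Shift 1→Reyes, Shift 2→Reyes+Okafor, Shift 3→Reyes, Shift 4→Cruz+Okafor, Shift 5→Cruz, Shift 6→Jules, Shift 7→Okafor, Shift 8→Cruz+Okafor.
Total: 25 + 25 + 28 + 25 + 22 + 28 + 22 + 32 + 28 + 22 + 28 = €285.

€285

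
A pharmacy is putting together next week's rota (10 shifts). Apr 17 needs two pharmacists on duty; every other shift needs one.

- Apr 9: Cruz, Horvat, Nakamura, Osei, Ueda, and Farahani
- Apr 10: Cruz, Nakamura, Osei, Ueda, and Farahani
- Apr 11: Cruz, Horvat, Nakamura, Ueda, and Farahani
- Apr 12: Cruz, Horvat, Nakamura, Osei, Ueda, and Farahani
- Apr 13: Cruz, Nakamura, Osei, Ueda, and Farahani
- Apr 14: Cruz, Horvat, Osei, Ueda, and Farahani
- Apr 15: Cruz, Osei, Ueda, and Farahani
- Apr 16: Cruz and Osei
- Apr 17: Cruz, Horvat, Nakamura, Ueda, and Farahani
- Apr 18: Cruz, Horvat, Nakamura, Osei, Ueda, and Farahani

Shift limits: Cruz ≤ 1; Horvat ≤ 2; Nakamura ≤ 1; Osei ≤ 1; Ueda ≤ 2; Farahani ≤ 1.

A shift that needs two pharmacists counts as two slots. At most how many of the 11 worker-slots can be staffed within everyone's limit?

8

Total capacity across all pharmacists is 1+2+1+1+2+1 = 8, and 11 slots are needed, so at most 8 can be filled.
An assignment achieving 8: Apr 10→Nakamura, Apr 11→Horvat, Apr 13→Ueda, Apr 14→Horvat, Apr 15→Osei, Apr 16→Cruz, Apr 17→Ueda+Farahani.
Loads: Cruz 1/1, Horvat 2/2, Nakamura 1/1, Osei 1/1, Ueda 2/2, Farahani 1/1.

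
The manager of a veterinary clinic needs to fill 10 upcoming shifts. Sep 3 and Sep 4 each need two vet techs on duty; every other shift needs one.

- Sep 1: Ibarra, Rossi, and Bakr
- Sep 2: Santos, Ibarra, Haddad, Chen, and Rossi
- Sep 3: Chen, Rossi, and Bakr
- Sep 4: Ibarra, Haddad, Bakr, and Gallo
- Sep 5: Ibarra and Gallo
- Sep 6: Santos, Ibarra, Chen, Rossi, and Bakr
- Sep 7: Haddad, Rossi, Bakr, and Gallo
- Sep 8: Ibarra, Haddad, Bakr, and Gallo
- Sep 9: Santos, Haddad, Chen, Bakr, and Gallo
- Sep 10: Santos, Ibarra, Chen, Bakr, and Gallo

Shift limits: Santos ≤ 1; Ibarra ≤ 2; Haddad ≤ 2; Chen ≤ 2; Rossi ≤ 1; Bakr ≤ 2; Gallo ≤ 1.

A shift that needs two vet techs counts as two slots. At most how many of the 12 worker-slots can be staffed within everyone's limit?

Total capacity across all vet techs is 1+2+2+2+1+2+1 = 11, and 12 slots are needed, so at most 11 can be filled.
An assignment achieving 11: Sep 1→Ibarra, Sep 2→Santos, Sep 3→Chen+Rossi, Sep 4→Haddad+Bakr, Sep 5→Ibarra, Sep 6→Chen, Sep 7→Haddad, Sep 8→Bakr, Sep 9→Gallo.
Loads: Santos 1/1, Ibarra 2/2, Haddad 2/2, Chen 2/2, Rossi 1/1, Bakr 2/2, Gallo 1/1.

11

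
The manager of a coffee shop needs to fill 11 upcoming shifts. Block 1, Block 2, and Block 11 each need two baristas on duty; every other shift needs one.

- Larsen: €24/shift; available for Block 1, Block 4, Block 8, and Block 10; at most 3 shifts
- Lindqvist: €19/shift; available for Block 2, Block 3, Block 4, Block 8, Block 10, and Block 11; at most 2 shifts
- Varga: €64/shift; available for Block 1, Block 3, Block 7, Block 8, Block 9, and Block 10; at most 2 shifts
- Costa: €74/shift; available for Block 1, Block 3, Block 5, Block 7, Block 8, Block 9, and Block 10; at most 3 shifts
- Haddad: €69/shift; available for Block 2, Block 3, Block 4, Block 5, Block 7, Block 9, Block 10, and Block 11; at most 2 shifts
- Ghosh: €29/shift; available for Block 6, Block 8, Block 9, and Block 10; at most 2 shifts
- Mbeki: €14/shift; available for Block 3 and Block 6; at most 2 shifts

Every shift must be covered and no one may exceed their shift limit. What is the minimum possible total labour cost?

€536

Block 2 can only be covered by Lindqvist and Haddad, so that assignment is forced.
Block 11 can only be covered by Lindqvist and Haddad, so that assignment is forced.
Picking the cheapest available barista for each shift independently would cost €511, but that ignores the shift limits.
An optimal schedule: Block 1→Larsen+Varga, Block 2→Lindqvist+Haddad, Block 3→Mbeki, Block 4→Larsen, Block 5→Costa, Block 6→Mbeki, Block 7→Varga, Block 8→Larsen, Block 9→Ghosh, Block 10→Ghosh, Block 11→Lindqvist+Haddad.
Total: 24 + 64 + 19 + 69 + 14 + 24 + 74 + 14 + 64 + 24 + 29 + 29 + 19 + 69 = €536.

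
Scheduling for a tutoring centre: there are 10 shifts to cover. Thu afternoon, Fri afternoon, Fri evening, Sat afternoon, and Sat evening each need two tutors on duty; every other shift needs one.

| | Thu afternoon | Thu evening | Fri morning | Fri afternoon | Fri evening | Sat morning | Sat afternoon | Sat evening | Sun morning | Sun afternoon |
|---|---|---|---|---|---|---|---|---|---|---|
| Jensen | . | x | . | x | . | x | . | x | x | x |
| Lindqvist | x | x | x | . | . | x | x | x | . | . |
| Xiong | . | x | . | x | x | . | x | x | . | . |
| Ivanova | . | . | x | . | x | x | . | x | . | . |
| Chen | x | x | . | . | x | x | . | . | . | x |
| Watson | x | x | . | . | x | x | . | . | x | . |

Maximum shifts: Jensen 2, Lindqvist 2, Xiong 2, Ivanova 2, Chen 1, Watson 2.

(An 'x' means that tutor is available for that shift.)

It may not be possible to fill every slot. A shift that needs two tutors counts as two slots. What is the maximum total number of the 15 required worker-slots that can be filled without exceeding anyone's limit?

Total capacity across all tutors is 2+2+2+2+1+2 = 11, and 15 slots are needed, so at most 11 can be filled.
An assignment achieving 11: Thu afternoon→Watson, Fri morning→Lindqvist, Fri afternoon→Jensen+Xiong, Fri evening→Ivanova+Watson, Sat afternoon→Lindqvist+Xiong, Sat evening→Ivanova, Sun morning→Jensen, Sun afternoon→Chen.
Loads: Jensen 2/2, Lindqvist 2/2, Xiong 2/2, Ivanova 2/2, Chen 1/1, Watson 2/2.

11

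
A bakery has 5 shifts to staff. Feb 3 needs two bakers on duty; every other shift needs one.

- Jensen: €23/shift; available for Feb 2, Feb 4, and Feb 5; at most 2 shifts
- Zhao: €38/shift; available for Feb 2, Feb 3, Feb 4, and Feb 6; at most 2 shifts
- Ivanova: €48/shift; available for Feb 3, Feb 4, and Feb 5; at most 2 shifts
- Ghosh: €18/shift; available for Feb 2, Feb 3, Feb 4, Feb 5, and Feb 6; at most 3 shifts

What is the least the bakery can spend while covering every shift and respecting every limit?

€138

Picking the cheapest available baker for each shift independently would cost €128, but that ignores the shift limits.
An optimal schedule: Feb 2→Ghosh, Feb 3→Ghosh+Zhao, Feb 4→Jensen, Feb 5→Jensen, Feb 6→Ghosh.
Total: 18 + 18 + 38 + 23 + 23 + 18 = €138.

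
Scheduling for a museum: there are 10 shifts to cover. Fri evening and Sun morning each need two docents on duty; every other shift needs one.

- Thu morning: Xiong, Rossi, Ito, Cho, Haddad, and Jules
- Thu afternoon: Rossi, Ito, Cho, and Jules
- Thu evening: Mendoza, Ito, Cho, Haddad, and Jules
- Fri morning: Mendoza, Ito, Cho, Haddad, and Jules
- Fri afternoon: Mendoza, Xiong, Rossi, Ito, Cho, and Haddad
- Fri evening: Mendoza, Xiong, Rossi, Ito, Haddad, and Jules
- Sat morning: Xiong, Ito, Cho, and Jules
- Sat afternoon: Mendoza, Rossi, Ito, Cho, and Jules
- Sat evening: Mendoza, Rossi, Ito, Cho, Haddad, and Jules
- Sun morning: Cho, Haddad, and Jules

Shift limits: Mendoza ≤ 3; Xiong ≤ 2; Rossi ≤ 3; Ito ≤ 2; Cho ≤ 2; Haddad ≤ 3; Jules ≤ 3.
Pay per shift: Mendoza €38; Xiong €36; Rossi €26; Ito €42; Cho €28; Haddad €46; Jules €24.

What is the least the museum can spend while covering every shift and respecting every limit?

Picking the cheapest available docent for each shift independently would cost €296, but that ignores the shift limits.
An optimal schedule: Thu morning→Rossi, Thu afternoon→Jules, Thu evening→Cho, Fri morning→Mendoza, Fri afternoon→Xiong, Fri evening→Xiong+Mendoza, Sat morning→Jules, Sat afternoon→Rossi, Sat evening→Rossi, Sun morning→Jules+Cho.
Total: 26 + 24 + 28 + 38 + 36 + 36 + 38 + 24 + 26 + 26 + 24 + 28 = €354.

€354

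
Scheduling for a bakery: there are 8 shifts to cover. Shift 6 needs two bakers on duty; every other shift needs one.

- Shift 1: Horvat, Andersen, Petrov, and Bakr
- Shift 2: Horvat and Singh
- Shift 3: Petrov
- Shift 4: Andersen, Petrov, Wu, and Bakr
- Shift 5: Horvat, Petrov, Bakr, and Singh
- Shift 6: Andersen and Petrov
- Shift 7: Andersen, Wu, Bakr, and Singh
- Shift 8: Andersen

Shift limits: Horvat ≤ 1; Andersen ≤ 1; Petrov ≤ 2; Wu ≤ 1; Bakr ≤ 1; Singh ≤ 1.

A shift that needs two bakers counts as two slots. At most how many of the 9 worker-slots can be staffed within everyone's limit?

7

Total capacity across all bakers is 1+1+2+1+1+1 = 7, and 9 slots are needed, so at most 7 can be filled.
An assignment achieving 7: Shift 1→Bakr, Shift 2→Horvat, Shift 3→Petrov, Shift 4→Wu, Shift 5→Singh, Shift 6→Petrov, Shift 8→Andersen.
Loads: Horvat 1/1, Andersen 1/1, Petrov 2/2, Wu 1/1, Bakr 1/1, Singh 1/1.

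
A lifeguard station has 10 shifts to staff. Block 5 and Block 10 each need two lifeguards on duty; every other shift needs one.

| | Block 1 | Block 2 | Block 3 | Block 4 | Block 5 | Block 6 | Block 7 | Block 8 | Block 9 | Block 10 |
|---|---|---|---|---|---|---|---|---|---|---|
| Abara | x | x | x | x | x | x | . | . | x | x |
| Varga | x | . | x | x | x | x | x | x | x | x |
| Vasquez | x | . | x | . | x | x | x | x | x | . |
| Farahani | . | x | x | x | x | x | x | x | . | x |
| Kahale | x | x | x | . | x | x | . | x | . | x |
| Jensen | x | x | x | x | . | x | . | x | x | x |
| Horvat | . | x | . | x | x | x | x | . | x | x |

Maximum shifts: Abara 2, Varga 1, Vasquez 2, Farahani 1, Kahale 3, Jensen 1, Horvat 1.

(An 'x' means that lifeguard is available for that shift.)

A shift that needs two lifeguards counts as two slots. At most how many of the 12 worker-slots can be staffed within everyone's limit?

Total capacity across all lifeguards is 2+1+2+1+3+1+1 = 11, and 12 slots are needed, so at most 11 can be filled.
An assignment achieving 11: Block 1→Abara, Block 2→Abara, Block 3→Kahale, Block 4→Farahani, Block 5→Kahale+Horvat, Block 7→Varga, Block 8→Vasquez, Block 9→Vasquez, Block 10→Kahale+Jensen.
Loads: Abara 2/2, Varga 1/1, Vasquez 2/2, Farahani 1/1, Kahale 3/3, Jensen 1/1, Horvat 1/1.

11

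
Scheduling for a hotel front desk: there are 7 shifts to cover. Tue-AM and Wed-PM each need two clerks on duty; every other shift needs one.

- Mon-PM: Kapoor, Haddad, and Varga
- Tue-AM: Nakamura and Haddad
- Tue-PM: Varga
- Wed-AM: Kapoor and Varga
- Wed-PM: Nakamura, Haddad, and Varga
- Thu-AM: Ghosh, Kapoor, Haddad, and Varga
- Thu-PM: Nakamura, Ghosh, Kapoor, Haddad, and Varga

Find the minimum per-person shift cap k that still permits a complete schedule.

With 5 clerks and 9 worker-slots to fill, someone must work at least ⌈9/5⌉ = 2 shifts, so k ≥ 2.
k = 2 works: Mon-PM→Kapoor, Tue-AM→Nakamura+Haddad, Tue-PM→Varga, Wed-AM→Kapoor, Wed-PM→Nakamura+Haddad, Thu-AM→Ghosh, Thu-PM→Ghosh.
Loads: Nakamura 2, Ghosh 2, Kapoor 2, Haddad 2, Varga 1 — all ≤ 2.

2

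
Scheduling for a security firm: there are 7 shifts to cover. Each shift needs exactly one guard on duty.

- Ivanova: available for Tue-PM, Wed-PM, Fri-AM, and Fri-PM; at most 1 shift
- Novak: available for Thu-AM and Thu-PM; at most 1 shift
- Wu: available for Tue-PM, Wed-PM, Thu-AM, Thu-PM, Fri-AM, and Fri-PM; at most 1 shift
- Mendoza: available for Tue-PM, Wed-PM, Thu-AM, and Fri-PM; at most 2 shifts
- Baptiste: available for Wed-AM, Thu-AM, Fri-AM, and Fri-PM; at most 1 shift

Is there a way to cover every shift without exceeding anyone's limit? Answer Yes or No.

Total capacity is 1+1+1+2+1 = 6 but 7 worker-slots are needed — infeasible.

No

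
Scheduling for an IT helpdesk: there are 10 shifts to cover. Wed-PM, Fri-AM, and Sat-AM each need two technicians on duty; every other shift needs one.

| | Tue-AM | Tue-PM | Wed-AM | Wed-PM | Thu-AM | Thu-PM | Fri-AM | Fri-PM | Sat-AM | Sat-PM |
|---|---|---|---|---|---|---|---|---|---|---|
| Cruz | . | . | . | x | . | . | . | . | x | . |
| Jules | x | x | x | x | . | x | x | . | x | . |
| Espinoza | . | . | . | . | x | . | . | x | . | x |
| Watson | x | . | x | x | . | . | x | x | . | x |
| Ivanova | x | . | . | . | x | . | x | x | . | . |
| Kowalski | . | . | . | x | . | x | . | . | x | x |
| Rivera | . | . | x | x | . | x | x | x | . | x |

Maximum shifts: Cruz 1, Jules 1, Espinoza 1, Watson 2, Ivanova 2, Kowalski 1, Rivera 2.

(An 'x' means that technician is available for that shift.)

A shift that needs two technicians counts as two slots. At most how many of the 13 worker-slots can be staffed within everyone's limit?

10

Total capacity across all technicians is 1+1+1+2+2+1+2 = 10, and 13 slots are needed, so at most 10 can be filled.
An assignment achieving 10: Tue-AM→Watson, Tue-PM→Jules, Wed-AM→Watson, Thu-AM→Espinoza, Thu-PM→Kowalski, Fri-AM→Ivanova+Rivera, Fri-PM→Ivanova, Sat-AM→Cruz, Sat-PM→Rivera.
Loads: Cruz 1/1, Jules 1/1, Espinoza 1/1, Watson 2/2, Ivanova 2/2, Kowalski 1/1, Rivera 2/2.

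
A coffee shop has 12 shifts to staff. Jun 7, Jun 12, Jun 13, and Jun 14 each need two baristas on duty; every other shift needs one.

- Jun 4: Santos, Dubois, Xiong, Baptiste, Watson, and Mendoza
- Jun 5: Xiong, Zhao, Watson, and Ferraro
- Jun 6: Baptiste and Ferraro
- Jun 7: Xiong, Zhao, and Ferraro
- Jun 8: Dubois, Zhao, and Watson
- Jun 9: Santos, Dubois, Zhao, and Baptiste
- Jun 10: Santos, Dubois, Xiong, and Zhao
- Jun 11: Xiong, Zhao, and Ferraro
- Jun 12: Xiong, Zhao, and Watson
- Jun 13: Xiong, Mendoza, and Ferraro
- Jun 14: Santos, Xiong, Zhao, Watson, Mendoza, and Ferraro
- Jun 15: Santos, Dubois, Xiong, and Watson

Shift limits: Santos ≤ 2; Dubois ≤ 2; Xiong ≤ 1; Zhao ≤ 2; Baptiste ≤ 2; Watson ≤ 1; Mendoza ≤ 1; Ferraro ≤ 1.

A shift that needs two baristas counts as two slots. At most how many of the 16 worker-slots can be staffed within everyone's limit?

Total capacity across all baristas is 2+2+1+2+2+1+1+1 = 12, and 16 slots are needed, so at most 12 can be filled.
An assignment achieving 12: Jun 4→Baptiste, Jun 6→Baptiste, Jun 7→Xiong+Zhao, Jun 8→Dubois, Jun 9→Santos, Jun 10→Santos, Jun 11→Zhao, Jun 12→Watson, Jun 13→Mendoza+Ferraro, Jun 15→Dubois.
Loads: Santos 2/2, Dubois 2/2, Xiong 1/1, Zhao 2/2, Baptiste 2/2, Watson 1/1, Mendoza 1/1, Ferraro 1/1.

12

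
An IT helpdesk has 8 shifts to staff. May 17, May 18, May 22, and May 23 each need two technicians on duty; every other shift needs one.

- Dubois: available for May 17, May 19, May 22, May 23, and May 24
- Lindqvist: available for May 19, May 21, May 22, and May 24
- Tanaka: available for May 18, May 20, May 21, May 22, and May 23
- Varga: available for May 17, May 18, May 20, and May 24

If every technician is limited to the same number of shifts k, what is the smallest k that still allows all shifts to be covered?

3

With 4 technicians and 12 worker-slots to fill, someone must work at least ⌈12/4⌉ = 3 shifts, so k ≥ 3.
k = 3 works: May 17→Dubois+Varga, May 18→Tanaka+Varga, May 19→Dubois, May 20→Varga, May 21→Lindqvist, May 22→Lindqvist+Tanaka, May 23→Dubois+Tanaka, May 24→Lindqvist.
Loads: Dubois 3, Lindqvist 3, Tanaka 3, Varga 3 — all ≤ 3.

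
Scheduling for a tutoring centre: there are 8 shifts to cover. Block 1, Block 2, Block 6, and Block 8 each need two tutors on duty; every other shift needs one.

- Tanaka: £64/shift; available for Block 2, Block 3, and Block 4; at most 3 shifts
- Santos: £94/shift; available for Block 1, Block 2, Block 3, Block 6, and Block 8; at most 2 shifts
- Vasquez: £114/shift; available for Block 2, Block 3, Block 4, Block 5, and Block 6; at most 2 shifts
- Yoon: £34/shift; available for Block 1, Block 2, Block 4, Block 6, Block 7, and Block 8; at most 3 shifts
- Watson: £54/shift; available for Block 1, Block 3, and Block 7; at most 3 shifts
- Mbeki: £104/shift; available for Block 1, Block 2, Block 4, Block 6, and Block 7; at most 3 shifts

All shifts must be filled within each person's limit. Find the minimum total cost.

£798

Block 5 can only be covered by Vasquez, so that assignment is forced.
Block 8 can only be covered by Santos and Yoon, so that assignment is forced.
Picking the cheapest available tutor for each shift independently would cost £678, but that ignores the shift limits.
An optimal schedule: Block 1→Yoon+Watson, Block 2→Tanaka+Mbeki, Block 3→Watson, Block 4→Tanaka, Block 5→Vasquez, Block 6→Yoon+Santos, Block 7→Watson, Block 8→Yoon+Santos.
Total: 34 + 54 + 64 + 104 + 54 + 64 + 114 + 34 + 94 + 54 + 34 + 94 = £798.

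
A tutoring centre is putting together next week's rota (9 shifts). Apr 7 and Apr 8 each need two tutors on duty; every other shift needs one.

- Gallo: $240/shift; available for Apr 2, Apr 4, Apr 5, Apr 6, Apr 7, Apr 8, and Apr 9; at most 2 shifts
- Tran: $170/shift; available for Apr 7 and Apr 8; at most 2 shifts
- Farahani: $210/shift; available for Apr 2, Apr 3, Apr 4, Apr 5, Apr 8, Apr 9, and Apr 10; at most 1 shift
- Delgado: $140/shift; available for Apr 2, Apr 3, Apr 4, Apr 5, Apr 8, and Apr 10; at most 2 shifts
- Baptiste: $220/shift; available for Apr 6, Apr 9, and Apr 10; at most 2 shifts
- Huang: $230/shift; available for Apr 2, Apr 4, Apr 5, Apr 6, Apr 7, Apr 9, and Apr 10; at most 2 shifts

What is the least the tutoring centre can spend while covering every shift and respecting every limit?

$2210

Picking the cheapest available tutor for each shift independently would cost $1840, but that ignores the shift limits.
An optimal schedule: Apr 2→Delgado, Apr 3→Farahani, Apr 4→Huang, Apr 5→Huang, Apr 6→Gallo, Apr 7→Gallo+Tran, Apr 8→Tran+Delgado, Apr 9→Baptiste, Apr 10→Baptiste.
Total: 140 + 210 + 230 + 230 + 240 + 240 + 170 + 170 + 140 + 220 + 220 = $2210.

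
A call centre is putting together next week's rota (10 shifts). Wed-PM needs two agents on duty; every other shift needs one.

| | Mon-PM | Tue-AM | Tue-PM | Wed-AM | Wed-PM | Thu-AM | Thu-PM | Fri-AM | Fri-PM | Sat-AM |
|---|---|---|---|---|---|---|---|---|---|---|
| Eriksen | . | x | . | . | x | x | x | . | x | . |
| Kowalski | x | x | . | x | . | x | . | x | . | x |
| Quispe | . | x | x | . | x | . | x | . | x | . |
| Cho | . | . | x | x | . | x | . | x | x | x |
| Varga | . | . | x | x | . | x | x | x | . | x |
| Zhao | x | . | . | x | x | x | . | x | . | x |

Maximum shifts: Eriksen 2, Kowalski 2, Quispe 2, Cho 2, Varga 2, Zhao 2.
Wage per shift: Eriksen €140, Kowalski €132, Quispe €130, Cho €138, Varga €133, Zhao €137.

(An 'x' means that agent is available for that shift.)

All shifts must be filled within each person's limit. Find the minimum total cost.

€1480

Picking the cheapest available agent for each shift independently would cost €1447, but that ignores the shift limits.
An optimal schedule: Mon-PM→Kowalski, Tue-AM→Quispe, Tue-PM→Quispe, Wed-AM→Kowalski, Wed-PM→Zhao+Eriksen, Thu-AM→Cho, Thu-PM→Varga, Fri-AM→Varga, Fri-PM→Cho, Sat-AM→Zhao.
Total: 132 + 130 + 130 + 132 + 137 + 140 + 138 + 133 + 133 + 138 + 137 = €1480.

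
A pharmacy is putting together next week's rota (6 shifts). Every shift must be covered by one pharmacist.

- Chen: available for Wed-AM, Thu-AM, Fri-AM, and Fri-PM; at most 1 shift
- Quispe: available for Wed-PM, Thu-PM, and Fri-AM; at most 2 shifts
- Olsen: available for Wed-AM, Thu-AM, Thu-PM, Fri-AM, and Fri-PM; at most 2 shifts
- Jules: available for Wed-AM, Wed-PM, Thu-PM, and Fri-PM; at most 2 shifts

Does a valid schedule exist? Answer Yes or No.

Yes

One valid schedule: Wed-AM→Olsen, Wed-PM→Quispe, Thu-AM→Chen, Thu-PM→Quispe, Fri-AM→Olsen, Fri-PM→Jules.
Loads: Chen 1/1, Quispe 2/2, Olsen 2/2, Jules 1/2 — all within limits.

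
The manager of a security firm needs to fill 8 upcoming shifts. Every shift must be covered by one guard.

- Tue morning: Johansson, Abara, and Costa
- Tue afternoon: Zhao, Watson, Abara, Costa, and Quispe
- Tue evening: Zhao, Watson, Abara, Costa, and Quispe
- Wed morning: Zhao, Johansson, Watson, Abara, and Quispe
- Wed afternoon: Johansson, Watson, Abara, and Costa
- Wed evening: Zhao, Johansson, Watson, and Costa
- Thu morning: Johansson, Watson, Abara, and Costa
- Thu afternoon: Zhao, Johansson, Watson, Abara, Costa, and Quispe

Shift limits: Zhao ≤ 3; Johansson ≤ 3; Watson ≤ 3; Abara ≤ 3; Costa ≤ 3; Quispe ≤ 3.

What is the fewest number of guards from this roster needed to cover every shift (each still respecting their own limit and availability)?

3

8 slots to fill and no one can take more than 3, so at least ⌈8/3⌉ = 3 guards are needed.
Zhao, Johansson, and Watson alone can cover everything: Tue morning→Johansson, Tue afternoon→Zhao, Tue evening→Zhao, Wed morning→Zhao, Wed afternoon→Johansson, Wed evening→Watson, Thu morning→Johansson, Thu afternoon→Watson.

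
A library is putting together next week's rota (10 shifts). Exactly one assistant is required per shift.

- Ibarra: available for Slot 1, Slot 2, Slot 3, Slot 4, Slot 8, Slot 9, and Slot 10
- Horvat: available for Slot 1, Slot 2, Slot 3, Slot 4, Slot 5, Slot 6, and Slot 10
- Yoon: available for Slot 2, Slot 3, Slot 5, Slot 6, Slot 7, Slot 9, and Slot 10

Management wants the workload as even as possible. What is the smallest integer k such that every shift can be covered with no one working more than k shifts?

With 3 assistants and 10 worker-slots to fill, someone must work at least ⌈10/3⌉ = 4 shifts, so k ≥ 4.
k = 4 works: Slot 1→Ibarra, Slot 2→Horvat, Slot 3→Horvat, Slot 4→Ibarra, Slot 5→Horvat, Slot 6→Horvat, Slot 7→Yoon, Slot 8→Ibarra, Slot 9→Ibarra, Slot 10→Yoon.
Loads: Ibarra 4, Horvat 4, Yoon 2 — all ≤ 4.

4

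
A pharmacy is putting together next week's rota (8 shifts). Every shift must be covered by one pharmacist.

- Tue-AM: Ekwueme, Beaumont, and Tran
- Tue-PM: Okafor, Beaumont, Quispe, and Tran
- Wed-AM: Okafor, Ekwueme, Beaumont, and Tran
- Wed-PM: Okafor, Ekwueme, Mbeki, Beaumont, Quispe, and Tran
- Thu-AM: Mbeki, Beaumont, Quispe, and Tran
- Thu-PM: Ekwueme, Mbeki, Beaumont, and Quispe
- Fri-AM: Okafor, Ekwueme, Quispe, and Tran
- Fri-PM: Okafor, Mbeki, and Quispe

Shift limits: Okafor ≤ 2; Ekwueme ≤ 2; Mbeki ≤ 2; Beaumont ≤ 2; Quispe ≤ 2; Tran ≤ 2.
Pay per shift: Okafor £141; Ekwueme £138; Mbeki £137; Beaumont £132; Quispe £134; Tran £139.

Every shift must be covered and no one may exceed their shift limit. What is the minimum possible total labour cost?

Picking the cheapest available pharmacist for each shift independently would cost £1060, but that ignores the shift limits.
An optimal schedule: Tue-AM→Beaumont, Tue-PM→Beaumont, Wed-AM→Ekwueme, Wed-PM→Mbeki, Thu-AM→Quispe, Thu-PM→Mbeki, Fri-AM→Ekwueme, Fri-PM→Quispe.
Total: 132 + 132 + 138 + 137 + 134 + 137 + 138 + 134 = £1082.

£1082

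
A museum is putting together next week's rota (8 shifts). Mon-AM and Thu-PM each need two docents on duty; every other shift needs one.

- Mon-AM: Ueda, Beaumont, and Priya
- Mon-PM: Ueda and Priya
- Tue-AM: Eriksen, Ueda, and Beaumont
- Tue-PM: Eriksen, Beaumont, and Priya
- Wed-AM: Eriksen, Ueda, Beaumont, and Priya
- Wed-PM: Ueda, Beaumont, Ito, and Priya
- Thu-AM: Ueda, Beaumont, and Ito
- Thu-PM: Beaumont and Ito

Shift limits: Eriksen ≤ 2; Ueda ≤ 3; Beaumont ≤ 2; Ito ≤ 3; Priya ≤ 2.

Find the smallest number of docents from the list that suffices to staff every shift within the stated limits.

10 slots to fill and no one can take more than 3, so at least ⌈10/3⌉ = 4 docents are needed.
Eriksen, Ueda, Beaumont, and Ito alone can cover everything: Mon-AM→Ueda+Beaumont, Mon-PM→Ueda, Tue-AM→Eriksen, Tue-PM→Eriksen, Wed-AM→Ueda, Wed-PM→Ito, Thu-AM→Ito, Thu-PM→Beaumont+Ito.

4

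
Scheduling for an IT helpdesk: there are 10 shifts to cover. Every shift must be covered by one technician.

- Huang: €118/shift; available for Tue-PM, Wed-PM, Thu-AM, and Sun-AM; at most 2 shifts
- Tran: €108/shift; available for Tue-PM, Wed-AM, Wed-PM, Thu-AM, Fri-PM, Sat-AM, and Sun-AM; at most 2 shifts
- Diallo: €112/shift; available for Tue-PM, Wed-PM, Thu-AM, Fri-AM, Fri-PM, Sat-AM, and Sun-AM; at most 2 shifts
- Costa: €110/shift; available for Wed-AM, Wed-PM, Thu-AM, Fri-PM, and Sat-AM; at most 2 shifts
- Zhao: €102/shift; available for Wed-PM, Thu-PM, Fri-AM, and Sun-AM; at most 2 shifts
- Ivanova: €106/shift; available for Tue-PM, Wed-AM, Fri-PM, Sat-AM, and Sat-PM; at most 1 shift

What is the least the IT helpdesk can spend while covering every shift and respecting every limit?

Thu-PM can only be covered by Zhao, so that assignment is forced.
Sat-PM can only be covered by Ivanova, so that assignment is forced.
Picking the cheapest available technician for each shift independently would cost €1046, but that ignores the shift limits.
An optimal schedule: Tue-PM→Tran, Wed-AM→Tran, Wed-PM→Huang, Thu-AM→Costa, Thu-PM→Zhao, Fri-AM→Zhao, Fri-PM→Costa, Sat-AM→Diallo, Sat-PM→Ivanova, Sun-AM→Diallo.
Total: 108 + 108 + 118 + 110 + 102 + 102 + 110 + 112 + 106 + 112 = €1088.

€1088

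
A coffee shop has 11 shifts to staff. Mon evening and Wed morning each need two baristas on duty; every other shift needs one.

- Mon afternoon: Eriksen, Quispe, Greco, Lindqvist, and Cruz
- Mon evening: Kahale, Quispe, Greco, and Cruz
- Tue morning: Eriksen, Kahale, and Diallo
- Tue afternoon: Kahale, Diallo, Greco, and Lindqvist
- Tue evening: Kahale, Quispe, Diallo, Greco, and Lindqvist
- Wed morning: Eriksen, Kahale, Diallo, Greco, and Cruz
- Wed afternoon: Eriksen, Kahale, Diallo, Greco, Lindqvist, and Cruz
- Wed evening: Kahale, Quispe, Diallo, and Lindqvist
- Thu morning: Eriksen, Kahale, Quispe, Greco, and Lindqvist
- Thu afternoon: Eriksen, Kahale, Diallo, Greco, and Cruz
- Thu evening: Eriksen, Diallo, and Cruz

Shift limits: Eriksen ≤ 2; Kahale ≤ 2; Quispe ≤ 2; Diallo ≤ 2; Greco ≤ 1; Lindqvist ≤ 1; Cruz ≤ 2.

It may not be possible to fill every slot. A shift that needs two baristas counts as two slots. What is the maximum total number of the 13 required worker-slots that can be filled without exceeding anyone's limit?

Total capacity across all baristas is 2+2+2+2+1+1+2 = 12, and 13 slots are needed, so at most 12 can be filled.
An assignment achieving 12: Mon afternoon→Greco, Mon evening→Kahale+Quispe, Tue morning→Eriksen, Tue afternoon→Kahale, Tue evening→Diallo, Wed morning→Diallo+Cruz, Wed evening→Quispe, Thu morning→Lindqvist, Thu afternoon→Cruz, Thu evening→Eriksen.
Loads: Eriksen 2/2, Kahale 2/2, Quispe 2/2, Diallo 2/2, Greco 1/1, Lindqvist 1/1, Cruz 2/2.

12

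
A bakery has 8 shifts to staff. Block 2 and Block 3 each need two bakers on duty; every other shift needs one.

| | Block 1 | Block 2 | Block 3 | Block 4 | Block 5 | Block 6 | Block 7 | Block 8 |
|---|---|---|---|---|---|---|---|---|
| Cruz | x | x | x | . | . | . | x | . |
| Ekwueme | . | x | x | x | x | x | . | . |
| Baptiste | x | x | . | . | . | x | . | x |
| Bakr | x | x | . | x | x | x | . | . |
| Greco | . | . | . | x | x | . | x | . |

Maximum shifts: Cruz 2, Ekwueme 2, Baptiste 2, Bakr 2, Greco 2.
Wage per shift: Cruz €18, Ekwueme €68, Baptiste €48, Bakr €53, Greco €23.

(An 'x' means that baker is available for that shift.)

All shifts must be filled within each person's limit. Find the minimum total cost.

Block 3 can only be covered by Cruz and Ekwueme, so that assignment is forced.
Block 8 can only be covered by Baptiste, so that assignment is forced.
Picking the cheapest available baker for each shift independently would cost €330, but that ignores the shift limits.
An optimal schedule: Block 1→Baptiste, Block 2→Ekwueme+Bakr, Block 3→Cruz+Ekwueme, Block 4→Greco, Block 5→Greco, Block 6→Bakr, Block 7→Cruz, Block 8→Baptiste.
Total: 48 + 68 + 53 + 18 + 68 + 23 + 23 + 53 + 18 + 48 = €420.

€420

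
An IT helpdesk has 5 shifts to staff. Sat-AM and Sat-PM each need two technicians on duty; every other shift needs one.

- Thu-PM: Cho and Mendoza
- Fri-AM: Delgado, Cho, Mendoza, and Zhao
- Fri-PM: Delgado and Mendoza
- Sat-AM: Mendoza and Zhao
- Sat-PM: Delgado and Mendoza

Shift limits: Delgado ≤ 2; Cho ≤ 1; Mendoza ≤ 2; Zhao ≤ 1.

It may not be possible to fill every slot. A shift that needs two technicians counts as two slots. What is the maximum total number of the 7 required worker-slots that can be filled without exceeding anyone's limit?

6

Total capacity across all technicians is 2+1+2+1 = 6, and 7 slots are needed, so at most 6 can be filled.
An assignment achieving 6: Thu-PM→Cho, Fri-PM→Delgado, Sat-AM→Mendoza+Zhao, Sat-PM→Delgado+Mendoza.
Loads: Delgado 2/2, Cho 1/1, Mendoza 2/2, Zhao 1/1.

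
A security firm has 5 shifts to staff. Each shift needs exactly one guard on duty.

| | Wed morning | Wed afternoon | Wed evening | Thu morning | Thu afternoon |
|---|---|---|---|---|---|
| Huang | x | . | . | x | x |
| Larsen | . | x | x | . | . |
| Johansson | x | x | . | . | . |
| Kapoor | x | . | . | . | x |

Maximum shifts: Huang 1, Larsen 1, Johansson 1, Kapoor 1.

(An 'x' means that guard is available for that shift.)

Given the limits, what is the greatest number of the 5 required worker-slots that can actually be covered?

Total capacity across all guards is 1+1+1+1 = 4, and 5 slots are needed, so at most 4 can be filled.
An assignment achieving 4: Wed afternoon→Johansson, Wed evening→Larsen, Thu morning→Huang, Thu afternoon→Kapoor.
Loads: Huang 1/1, Larsen 1/1, Johansson 1/1, Kapoor 1/1.

4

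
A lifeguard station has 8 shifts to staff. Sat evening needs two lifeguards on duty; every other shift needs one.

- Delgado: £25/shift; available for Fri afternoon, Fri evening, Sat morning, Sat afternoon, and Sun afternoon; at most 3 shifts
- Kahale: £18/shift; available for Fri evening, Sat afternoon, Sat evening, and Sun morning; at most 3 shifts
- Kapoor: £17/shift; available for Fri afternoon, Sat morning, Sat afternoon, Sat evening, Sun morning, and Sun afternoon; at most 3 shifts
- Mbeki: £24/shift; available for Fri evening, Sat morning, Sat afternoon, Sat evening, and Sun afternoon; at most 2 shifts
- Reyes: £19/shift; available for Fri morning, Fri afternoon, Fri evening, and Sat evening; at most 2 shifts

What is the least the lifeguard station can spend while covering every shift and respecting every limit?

£167

Fri morning can only be covered by Reyes, so that assignment is forced.
Picking the cheapest available lifeguard for each shift independently would cost £157, but that ignores the shift limits.
An optimal schedule: Fri morning→Reyes, Fri afternoon→Kapoor, Fri evening→Kahale, Sat morning→Kapoor, Sat afternoon→Kahale, Sat evening→Kahale+Reyes, Sun morning→Kapoor, Sun afternoon→Mbeki.
Total: 19 + 17 + 18 + 17 + 18 + 18 + 19 + 17 + 24 = £167.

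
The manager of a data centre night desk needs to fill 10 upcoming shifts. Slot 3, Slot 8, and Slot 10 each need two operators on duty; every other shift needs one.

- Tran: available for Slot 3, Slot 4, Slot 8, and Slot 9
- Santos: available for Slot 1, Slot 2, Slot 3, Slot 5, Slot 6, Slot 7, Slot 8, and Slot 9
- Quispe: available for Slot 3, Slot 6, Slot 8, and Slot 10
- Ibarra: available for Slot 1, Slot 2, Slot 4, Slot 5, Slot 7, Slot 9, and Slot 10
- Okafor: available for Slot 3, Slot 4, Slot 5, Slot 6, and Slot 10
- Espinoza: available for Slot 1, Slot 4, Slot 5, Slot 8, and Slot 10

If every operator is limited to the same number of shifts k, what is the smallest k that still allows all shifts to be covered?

With 6 operators and 13 worker-slots to fill, someone must work at least ⌈13/6⌉ = 3 shifts, so k ≥ 3.
k = 3 works: Slot 1→Santos, Slot 2→Santos, Slot 3→Tran+Quispe, Slot 4→Tran, Slot 5→Ibarra, Slot 6→Quispe, Slot 7→Santos, Slot 8→Quispe+Espinoza, Slot 9→Tran, Slot 10→Ibarra+Okafor.
Loads: Tran 3, Santos 3, Quispe 3, Ibarra 2, Okafor 1, Espinoza 1 — all ≤ 3.

3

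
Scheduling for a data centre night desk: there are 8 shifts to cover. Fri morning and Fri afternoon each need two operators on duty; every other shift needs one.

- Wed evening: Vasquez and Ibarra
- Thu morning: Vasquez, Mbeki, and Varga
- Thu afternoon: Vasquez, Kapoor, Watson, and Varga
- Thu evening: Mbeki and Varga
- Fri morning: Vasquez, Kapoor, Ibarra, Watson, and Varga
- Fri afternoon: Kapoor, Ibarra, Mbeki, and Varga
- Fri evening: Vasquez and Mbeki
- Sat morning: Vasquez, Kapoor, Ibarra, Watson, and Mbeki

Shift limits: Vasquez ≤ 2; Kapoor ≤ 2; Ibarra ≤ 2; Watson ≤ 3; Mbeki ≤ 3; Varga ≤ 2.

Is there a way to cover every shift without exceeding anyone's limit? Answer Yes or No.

One valid schedule: Wed evening→Vasquez, Thu morning→Mbeki, Thu afternoon→Kapoor, Thu evening→Mbeki, Fri morning→Ibarra+Watson, Fri afternoon→Ibarra+Mbeki, Fri evening→Vasquez, Sat morning→Kapoor.
Loads: Vasquez 2/2, Kapoor 2/2, Ibarra 2/2, Watson 1/3, Mbeki 3/3, Varga 0/2 — all within limits.

Yes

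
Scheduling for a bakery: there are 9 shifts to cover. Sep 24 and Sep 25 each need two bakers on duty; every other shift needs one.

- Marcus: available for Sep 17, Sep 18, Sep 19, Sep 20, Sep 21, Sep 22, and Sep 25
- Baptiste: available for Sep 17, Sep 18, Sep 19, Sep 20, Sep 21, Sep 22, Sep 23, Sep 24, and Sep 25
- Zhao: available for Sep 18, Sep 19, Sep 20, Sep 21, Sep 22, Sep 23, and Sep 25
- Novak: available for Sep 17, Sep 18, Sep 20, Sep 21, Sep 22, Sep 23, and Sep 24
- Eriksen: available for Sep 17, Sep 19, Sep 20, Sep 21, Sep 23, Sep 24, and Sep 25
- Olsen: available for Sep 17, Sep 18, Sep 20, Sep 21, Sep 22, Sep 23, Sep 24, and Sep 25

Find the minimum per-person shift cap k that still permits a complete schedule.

2

With 6 bakers and 11 worker-slots to fill, someone must work at least ⌈11/6⌉ = 2 shifts, so k ≥ 2.
k = 2 works: Sep 17→Marcus, Sep 18→Baptiste, Sep 19→Marcus, Sep 20→Zhao, Sep 21→Novak, Sep 22→Baptiste, Sep 23→Zhao, Sep 24→Novak+Eriksen, Sep 25→Eriksen+Olsen.
Loads: Marcus 2, Baptiste 2, Zhao 2, Novak 2, Eriksen 2, Olsen 1 — all ≤ 2.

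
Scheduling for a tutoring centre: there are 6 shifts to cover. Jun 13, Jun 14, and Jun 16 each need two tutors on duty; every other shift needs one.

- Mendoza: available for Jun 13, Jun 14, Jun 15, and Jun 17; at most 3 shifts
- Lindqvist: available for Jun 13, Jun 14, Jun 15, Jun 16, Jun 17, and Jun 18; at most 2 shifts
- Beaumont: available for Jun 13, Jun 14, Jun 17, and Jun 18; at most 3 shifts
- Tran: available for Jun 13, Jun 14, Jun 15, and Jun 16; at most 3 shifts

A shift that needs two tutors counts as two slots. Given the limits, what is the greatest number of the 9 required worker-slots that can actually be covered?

9

Total capacity across all tutors is 3+2+3+3 = 11, and 9 slots are needed, so at most 9 can be filled.
An assignment achieving 9: Jun 13→Mendoza+Beaumont, Jun 14→Beaumont+Tran, Jun 15→Mendoza, Jun 16→Lindqvist+Tran, Jun 17→Mendoza, Jun 18→Lindqvist.
Loads: Mendoza 3/3, Lindqvist 2/2, Beaumont 2/3, Tran 2/3.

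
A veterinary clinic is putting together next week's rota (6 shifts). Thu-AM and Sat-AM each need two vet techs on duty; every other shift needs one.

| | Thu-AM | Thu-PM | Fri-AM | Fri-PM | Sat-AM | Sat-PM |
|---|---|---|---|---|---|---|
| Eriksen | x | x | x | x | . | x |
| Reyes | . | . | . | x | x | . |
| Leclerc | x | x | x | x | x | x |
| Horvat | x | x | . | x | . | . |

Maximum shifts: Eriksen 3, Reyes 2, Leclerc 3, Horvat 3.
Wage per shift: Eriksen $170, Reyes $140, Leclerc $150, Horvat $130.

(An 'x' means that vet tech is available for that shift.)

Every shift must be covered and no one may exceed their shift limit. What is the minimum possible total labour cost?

$1150

Sat-AM can only be covered by Reyes and Leclerc, so that assignment is forced.
Picking the cheapest available vet tech for each shift independently would cost $1130, but that ignores the shift limits.
An optimal schedule: Thu-AM→Horvat+Eriksen, Thu-PM→Horvat, Fri-AM→Leclerc, Fri-PM→Horvat, Sat-AM→Reyes+Leclerc, Sat-PM→Leclerc.
Total: 130 + 170 + 130 + 150 + 130 + 140 + 150 + 150 = $1150.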